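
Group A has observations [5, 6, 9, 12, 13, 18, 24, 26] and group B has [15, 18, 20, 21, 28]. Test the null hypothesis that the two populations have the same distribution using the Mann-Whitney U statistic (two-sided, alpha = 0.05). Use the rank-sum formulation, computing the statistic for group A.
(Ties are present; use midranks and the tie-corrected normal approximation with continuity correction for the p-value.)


Step 1: Combine and sort all 13 observations; assign midranks.
sorted (value, group): (5,X), (6,X), (9,X), (12,X), (13,X), (15,Y), (18,X), (18,Y), (20,Y), (21,Y), (24,X), (26,X), (28,Y)
ranks: 5->1, 6->2, 9->3, 12->4, 13->5, 15->6, 18->7.5, 18->7.5, 20->9, 21->10, 24->11, 26->12, 28->13
Step 2: Rank sum for X: R1 = 1 + 2 + 3 + 4 + 5 + 7.5 + 11 + 12 = 45.5.
Step 3: U_X = R1 - n1(n1+1)/2 = 45.5 - 8*9/2 = 45.5 - 36 = 9.5.
       U_Y = n1*n2 - U_X = 40 - 9.5 = 30.5.
Step 4: Ties are present, so use the tie-corrected normal approximation (with continuity correction) for the p-value.
Step 5: p-value = 0.142685; compare to alpha = 0.05. fail to reject H0.

U_X = 9.5, p = 0.142685, fail to reject H0 at alpha = 0.05.


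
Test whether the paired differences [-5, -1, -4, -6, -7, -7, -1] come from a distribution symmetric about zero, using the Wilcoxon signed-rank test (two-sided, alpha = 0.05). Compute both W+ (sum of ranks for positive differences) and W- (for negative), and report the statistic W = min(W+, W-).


Step 1: Drop any zero differences (none here) and take |d_i|.
|d| = [5, 1, 4, 6, 7, 7, 1]
Step 2: Midrank |d_i| (ties get averaged ranks).
ranks: |5|->4, |1|->1.5, |4|->3, |6|->5, |7|->6.5, |7|->6.5, |1|->1.5
Step 3: Attach original signs; sum ranks with positive sign and with negative sign.
W+ = 0 = 0
W- = 4 + 1.5 + 3 + 5 + 6.5 + 6.5 + 1.5 = 28
(Check: W+ + W- = 28 should equal n(n+1)/2 = 28.)
Step 4: Test statistic W = min(W+, W-) = 0.
Step 5: Ties in |d|, so use the tie-corrected normal approximation.
        E[W] = n(n+1)/4 = 7*8/4 = 14.
        Tie groups: |d|=1 (t=2), |d|=7 (t=2); sum(t^3 - t) = 12.
        Var[W] = n(n+1)(2n+1)/24 - sum(t^3-t)/48 = 840/24 - 12/48 = 34.75.
        z = (W - E[W]) / sqrt(Var[W]) = (0 - 14) / 5.8949 = -2.3749.
        Two-sided p = 2*Phi(z) = 0.017552.
Step 6: alpha = 0.05. reject H0.

W+ = 0, W- = 28, W = min = 0, p = 0.017552, reject H0.


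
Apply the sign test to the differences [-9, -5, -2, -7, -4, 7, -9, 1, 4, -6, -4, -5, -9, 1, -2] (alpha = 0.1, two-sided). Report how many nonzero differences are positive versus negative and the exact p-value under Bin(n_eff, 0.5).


Step 1: Discard zero differences. Original n = 15; n_eff = number of nonzero differences = 15.
Nonzero differences (with sign): -9, -5, -2, -7, -4, +7, -9, +1, +4, -6, -4, -5, -9, +1, -2
Step 2: Count signs: positive = 4, negative = 11.
Step 3: Under H0: P(positive) = 0.5, so the number of positives S ~ Bin(15, 0.5).
Step 4: Two-sided exact p-value = sum of Bin(15,0.5) probabilities at or below the observed probability = 0.118469.
Step 5: alpha = 0.1. fail to reject H0.

n_eff = 15, pos = 4, neg = 11, p = 0.118469, fail to reject H0.


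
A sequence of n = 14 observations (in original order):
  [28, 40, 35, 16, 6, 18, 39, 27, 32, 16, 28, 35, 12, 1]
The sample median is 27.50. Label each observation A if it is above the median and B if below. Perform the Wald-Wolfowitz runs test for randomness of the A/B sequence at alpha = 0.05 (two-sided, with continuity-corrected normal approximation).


Step 1: Compute median = 27.50; label A = above, B = below.
Labels in order: AAABBBABABAABB  (n_A = 7, n_B = 7)
Step 2: Count runs R = 8.
Step 3: Under H0 (random ordering), E[R] = 2*n_A*n_B/(n_A+n_B) + 1 = 2*7*7/14 + 1 = 8.0000.
        Var[R] = 2*n_A*n_B*(2*n_A*n_B - n_A - n_B) / ((n_A+n_B)^2 * (n_A+n_B-1)) = 8232/2548 = 3.2308.
        SD[R] = 1.7974.
Step 4: R = E[R], so z = 0 with no continuity correction.
Step 5: Two-sided p-value via normal approximation = 2*(1 - Phi(|z|)) = 1.000000.
Step 6: alpha = 0.05. fail to reject H0.

R = 8, z = 0.0000, p = 1.000000, fail to reject H0.


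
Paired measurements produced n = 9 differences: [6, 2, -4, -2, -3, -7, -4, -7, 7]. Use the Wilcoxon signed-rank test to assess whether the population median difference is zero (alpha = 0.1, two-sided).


Step 1: Drop any zero differences (none here) and take |d_i|.
|d| = [6, 2, 4, 2, 3, 7, 4, 7, 7]
Step 2: Midrank |d_i| (ties get averaged ranks).
ranks: |6|->6, |2|->1.5, |4|->4.5, |2|->1.5, |3|->3, |7|->8, |4|->4.5, |7|->8, |7|->8
Step 3: Attach original signs; sum ranks with positive sign and with negative sign.
W+ = 6 + 1.5 + 8 = 15.5
W- = 4.5 + 1.5 + 3 + 8 + 4.5 + 8 = 29.5
(Check: W+ + W- = 45 should equal n(n+1)/2 = 45.)
Step 4: Test statistic W = min(W+, W-) = 15.5.
Step 5: Ties in |d|, so use the tie-corrected normal approximation.
        E[W] = n(n+1)/4 = 9*10/4 = 22.5.
        Tie groups: |d|=2 (t=2), |d|=4 (t=2), |d|=7 (t=3); sum(t^3 - t) = 36.
        Var[W] = n(n+1)(2n+1)/24 - sum(t^3-t)/48 = 1710/24 - 36/48 = 70.5.
        z = (W - E[W]) / sqrt(Var[W]) = (15.5 - 22.5) / 8.3964 = -0.8337.
        Two-sided p = 2*Phi(z) = 0.404457.
Step 6: alpha = 0.1. fail to reject H0.

W+ = 15.5, W- = 29.5, W = min = 15.5, p = 0.404457, fail to reject H0.


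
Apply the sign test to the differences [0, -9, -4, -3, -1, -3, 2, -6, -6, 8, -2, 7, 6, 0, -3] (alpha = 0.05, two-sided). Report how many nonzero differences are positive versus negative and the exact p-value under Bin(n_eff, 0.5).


Step 1: Discard zero differences. Original n = 15; n_eff = number of nonzero differences = 13.
Nonzero differences (with sign): -9, -4, -3, -1, -3, +2, -6, -6, +8, -2, +7, +6, -3
Step 2: Count signs: positive = 4, negative = 9.
Step 3: Under H0: P(positive) = 0.5, so the number of positives S ~ Bin(13, 0.5).
Step 4: Two-sided exact p-value = sum of Bin(13,0.5) probabilities at or below the observed probability = 0.266846.
Step 5: alpha = 0.05. fail to reject H0.

n_eff = 13, pos = 4, neg = 9, p = 0.266846, fail to reject H0.


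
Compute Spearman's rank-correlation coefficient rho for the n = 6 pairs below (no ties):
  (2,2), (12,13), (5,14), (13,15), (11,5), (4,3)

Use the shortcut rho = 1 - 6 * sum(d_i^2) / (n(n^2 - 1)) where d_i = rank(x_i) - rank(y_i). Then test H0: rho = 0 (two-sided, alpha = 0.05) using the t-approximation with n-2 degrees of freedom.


Step 1: Rank x and y separately (midranks; no ties here).
rank(x): 2->1, 12->5, 5->3, 13->6, 11->4, 4->2
rank(y): 2->1, 13->4, 14->5, 15->6, 5->3, 3->2
Step 2: d_i = R_x(i) - R_y(i); compute d_i^2.
  (1-1)^2=0, (5-4)^2=1, (3-5)^2=4, (6-6)^2=0, (4-3)^2=1, (2-2)^2=0
sum(d^2) = 6.
Step 3: rho = 1 - 6*6 / (6*(6^2 - 1)) = 1 - 36/210 = 0.828571.
Step 4: Under H0, t = rho * sqrt((n-2)/(1-rho^2)) = 2.9598 ~ t(4).
Step 5: Two-sided p-value from the t-distribution with 4 df = 0.041563.
Step 6: alpha = 0.05. reject H0.

rho = 0.8286, p = 0.041563, reject H0 at alpha = 0.05.


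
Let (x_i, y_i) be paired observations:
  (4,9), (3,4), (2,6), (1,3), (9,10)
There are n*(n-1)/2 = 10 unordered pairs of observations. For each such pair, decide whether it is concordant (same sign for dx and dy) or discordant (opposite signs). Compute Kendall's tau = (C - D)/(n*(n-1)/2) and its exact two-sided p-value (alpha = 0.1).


Step 1: Enumerate the 10 unordered pairs (i,j) with i<j and classify each by sign(x_j-x_i) * sign(y_j-y_i).
  (1,2):dx=-1,dy=-5->C; (1,3):dx=-2,dy=-3->C; (1,4):dx=-3,dy=-6->C; (1,5):dx=+5,dy=+1->C
  (2,3):dx=-1,dy=+2->D; (2,4):dx=-2,dy=-1->C; (2,5):dx=+6,dy=+6->C; (3,4):dx=-1,dy=-3->C
  (3,5):dx=+7,dy=+4->C; (4,5):dx=+8,dy=+7->C
Step 2: C = 9, D = 1, total pairs = 10.
Step 3: tau = (C - D)/(n(n-1)/2) = (9 - 1)/10 = 0.800000.
Step 4: Exact two-sided p-value (enumerate n! = 120 permutations of y under H0): p = 0.083333.
Step 5: alpha = 0.1. reject H0.

tau_b = 0.8000 (C=9, D=1), p = 0.083333, reject H0.


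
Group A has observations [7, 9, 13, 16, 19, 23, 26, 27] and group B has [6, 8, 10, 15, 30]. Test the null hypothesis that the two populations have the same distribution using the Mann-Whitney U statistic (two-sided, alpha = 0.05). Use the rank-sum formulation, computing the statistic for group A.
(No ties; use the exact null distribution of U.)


Step 1: Combine and sort all 13 observations; assign midranks.
sorted (value, group): (6,Y), (7,X), (8,Y), (9,X), (10,Y), (13,X), (15,Y), (16,X), (19,X), (23,X), (26,X), (27,X), (30,Y)
ranks: 6->1, 7->2, 8->3, 9->4, 10->5, 13->6, 15->7, 16->8, 19->9, 23->10, 26->11, 27->12, 30->13
Step 2: Rank sum for X: R1 = 2 + 4 + 6 + 8 + 9 + 10 + 11 + 12 = 62.
Step 3: U_X = R1 - n1(n1+1)/2 = 62 - 8*9/2 = 62 - 36 = 26.
       U_Y = n1*n2 - U_X = 40 - 26 = 14.
Step 4: No ties, so the exact null distribution of U (based on enumerating the C(13,8) = 1287 equally likely rank assignments) gives the two-sided p-value.
Step 5: p-value = 0.435120; compare to alpha = 0.05. fail to reject H0.

U_X = 26, p = 0.435120, fail to reject H0 at alpha = 0.05.


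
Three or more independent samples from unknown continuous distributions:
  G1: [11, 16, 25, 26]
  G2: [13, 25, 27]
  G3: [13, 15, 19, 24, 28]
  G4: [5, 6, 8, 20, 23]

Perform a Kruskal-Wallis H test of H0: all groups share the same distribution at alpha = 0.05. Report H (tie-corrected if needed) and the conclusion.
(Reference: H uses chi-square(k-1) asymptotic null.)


Step 1: Combine all N = 17 observations and assign midranks.
sorted (value, group, rank): (5,G4,1), (6,G4,2), (8,G4,3), (11,G1,4), (13,G2,5.5), (13,G3,5.5), (15,G3,7), (16,G1,8), (19,G3,9), (20,G4,10), (23,G4,11), (24,G3,12), (25,G1,13.5), (25,G2,13.5), (26,G1,15), (27,G2,16), (28,G3,17)
Step 2: Sum ranks within each group.
R_1 = 40.5 (n_1 = 4)
R_2 = 35 (n_2 = 3)
R_3 = 50.5 (n_3 = 5)
R_4 = 27 (n_4 = 5)
Step 3: H = 12/(N(N+1)) * sum(R_i^2/n_i) - 3(N+1)
     = 12/(17*18) * (40.5^2/4 + 35^2/3 + 50.5^2/5 + 27^2/5) - 3*18
     = 0.039216 * 1474.25 - 54
     = 3.813562.
Step 4: Ties present; correction factor C = 1 - 12/(17^3 - 17) = 0.997549. Corrected H = 3.813562 / 0.997549 = 3.822932.
Step 5: Under H0, H ~ chi^2(3); p-value = 0.281230.
Step 6: alpha = 0.05. fail to reject H0.

H = 3.8229, df = 3, p = 0.281230, fail to reject H0.


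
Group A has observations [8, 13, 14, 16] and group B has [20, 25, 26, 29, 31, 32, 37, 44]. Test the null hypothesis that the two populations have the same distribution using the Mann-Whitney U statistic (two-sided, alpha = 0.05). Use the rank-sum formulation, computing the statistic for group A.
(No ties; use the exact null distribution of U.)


Step 1: Combine and sort all 12 observations; assign midranks.
sorted (value, group): (8,X), (13,X), (14,X), (16,X), (20,Y), (25,Y), (26,Y), (29,Y), (31,Y), (32,Y), (37,Y), (44,Y)
ranks: 8->1, 13->2, 14->3, 16->4, 20->5, 25->6, 26->7, 29->8, 31->9, 32->10, 37->11, 44->12
Step 2: Rank sum for X: R1 = 1 + 2 + 3 + 4 = 10.
Step 3: U_X = R1 - n1(n1+1)/2 = 10 - 4*5/2 = 10 - 10 = 0.
       U_Y = n1*n2 - U_X = 32 - 0 = 32.
Step 4: No ties, so the exact null distribution of U (based on enumerating the C(12,4) = 495 equally likely rank assignments) gives the two-sided p-value.
Step 5: p-value = 0.004040; compare to alpha = 0.05. reject H0.

U_X = 0, p = 0.004040, reject H0 at alpha = 0.05.


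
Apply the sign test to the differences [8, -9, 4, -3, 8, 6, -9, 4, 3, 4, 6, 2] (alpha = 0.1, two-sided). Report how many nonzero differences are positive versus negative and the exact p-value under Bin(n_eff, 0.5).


Step 1: Discard zero differences. Original n = 12; n_eff = number of nonzero differences = 12.
Nonzero differences (with sign): +8, -9, +4, -3, +8, +6, -9, +4, +3, +4, +6, +2
Step 2: Count signs: positive = 9, negative = 3.
Step 3: Under H0: P(positive) = 0.5, so the number of positives S ~ Bin(12, 0.5).
Step 4: Two-sided exact p-value = sum of Bin(12,0.5) probabilities at or below the observed probability = 0.145996.
Step 5: alpha = 0.1. fail to reject H0.

n_eff = 12, pos = 9, neg = 3, p = 0.145996, fail to reject H0.


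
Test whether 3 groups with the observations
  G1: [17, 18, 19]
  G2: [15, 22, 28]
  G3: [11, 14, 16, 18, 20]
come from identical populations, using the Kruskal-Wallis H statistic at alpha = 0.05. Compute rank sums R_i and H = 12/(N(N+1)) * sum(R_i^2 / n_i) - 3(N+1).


Step 1: Combine all N = 11 observations and assign midranks.
sorted (value, group, rank): (11,G3,1), (14,G3,2), (15,G2,3), (16,G3,4), (17,G1,5), (18,G1,6.5), (18,G3,6.5), (19,G1,8), (20,G3,9), (22,G2,10), (28,G2,11)
Step 2: Sum ranks within each group.
R_1 = 19.5 (n_1 = 3)
R_2 = 24 (n_2 = 3)
R_3 = 22.5 (n_3 = 5)
Step 3: H = 12/(N(N+1)) * sum(R_i^2/n_i) - 3(N+1)
     = 12/(11*12) * (19.5^2/3 + 24^2/3 + 22.5^2/5) - 3*12
     = 0.090909 * 420 - 36
     = 2.181818.
Step 4: Ties present; correction factor C = 1 - 6/(11^3 - 11) = 0.995455. Corrected H = 2.181818 / 0.995455 = 2.191781.
Step 5: Under H0, H ~ chi^2(2); p-value = 0.334242.
Step 6: alpha = 0.05. fail to reject H0.

H = 2.1918, df = 2, p = 0.334242, fail to reject H0.


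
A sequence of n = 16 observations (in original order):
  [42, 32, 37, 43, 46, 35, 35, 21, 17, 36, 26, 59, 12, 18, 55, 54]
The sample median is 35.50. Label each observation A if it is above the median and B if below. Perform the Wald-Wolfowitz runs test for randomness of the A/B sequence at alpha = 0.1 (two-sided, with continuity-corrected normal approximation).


Step 1: Compute median = 35.50; label A = above, B = below.
Labels in order: ABAAABBBBABABBAA  (n_A = 8, n_B = 8)
Step 2: Count runs R = 9.
Step 3: Under H0 (random ordering), E[R] = 2*n_A*n_B/(n_A+n_B) + 1 = 2*8*8/16 + 1 = 9.0000.
        Var[R] = 2*n_A*n_B*(2*n_A*n_B - n_A - n_B) / ((n_A+n_B)^2 * (n_A+n_B-1)) = 14336/3840 = 3.7333.
        SD[R] = 1.9322.
Step 4: R = E[R], so z = 0 with no continuity correction.
Step 5: Two-sided p-value via normal approximation = 2*(1 - Phi(|z|)) = 1.000000.
Step 6: alpha = 0.1. fail to reject H0.

R = 9, z = 0.0000, p = 1.000000, fail to reject H0.


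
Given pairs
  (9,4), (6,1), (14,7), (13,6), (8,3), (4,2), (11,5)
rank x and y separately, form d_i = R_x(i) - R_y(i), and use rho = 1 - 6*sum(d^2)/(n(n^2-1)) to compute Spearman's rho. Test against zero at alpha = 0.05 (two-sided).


Step 1: Rank x and y separately (midranks; no ties here).
rank(x): 9->4, 6->2, 14->7, 13->6, 8->3, 4->1, 11->5
rank(y): 4->4, 1->1, 7->7, 6->6, 3->3, 2->2, 5->5
Step 2: d_i = R_x(i) - R_y(i); compute d_i^2.
  (4-4)^2=0, (2-1)^2=1, (7-7)^2=0, (6-6)^2=0, (3-3)^2=0, (1-2)^2=1, (5-5)^2=0
sum(d^2) = 2.
Step 3: rho = 1 - 6*2 / (7*(7^2 - 1)) = 1 - 12/336 = 0.964286.
Step 4: Under H0, t = rho * sqrt((n-2)/(1-rho^2)) = 8.1408 ~ t(5).
Step 5: Two-sided p-value from the t-distribution with 5 df = 0.000454.
Step 6: alpha = 0.05. reject H0.

rho = 0.9643, p = 0.000454, reject H0 at alpha = 0.05.


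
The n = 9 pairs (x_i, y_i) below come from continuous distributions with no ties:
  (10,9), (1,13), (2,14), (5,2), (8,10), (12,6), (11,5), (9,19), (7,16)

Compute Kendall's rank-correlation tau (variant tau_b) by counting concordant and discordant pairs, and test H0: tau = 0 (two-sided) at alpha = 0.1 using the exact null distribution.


Step 1: Enumerate the 36 unordered pairs (i,j) with i<j and classify each by sign(x_j-x_i) * sign(y_j-y_i).
  (1,2):dx=-9,dy=+4->D; (1,3):dx=-8,dy=+5->D; (1,4):dx=-5,dy=-7->C; (1,5):dx=-2,dy=+1->D
  (1,6):dx=+2,dy=-3->D; (1,7):dx=+1,dy=-4->D; (1,8):dx=-1,dy=+10->D; (1,9):dx=-3,dy=+7->D
  (2,3):dx=+1,dy=+1->C; (2,4):dx=+4,dy=-11->D; (2,5):dx=+7,dy=-3->D; (2,6):dx=+11,dy=-7->D
  (2,7):dx=+10,dy=-8->D; (2,8):dx=+8,dy=+6->C; (2,9):dx=+6,dy=+3->C; (3,4):dx=+3,dy=-12->D
  (3,5):dx=+6,dy=-4->D; (3,6):dx=+10,dy=-8->D; (3,7):dx=+9,dy=-9->D; (3,8):dx=+7,dy=+5->C
  (3,9):dx=+5,dy=+2->C; (4,5):dx=+3,dy=+8->C; (4,6):dx=+7,dy=+4->C; (4,7):dx=+6,dy=+3->C
  (4,8):dx=+4,dy=+17->C; (4,9):dx=+2,dy=+14->C; (5,6):dx=+4,dy=-4->D; (5,7):dx=+3,dy=-5->D
  (5,8):dx=+1,dy=+9->C; (5,9):dx=-1,dy=+6->D; (6,7):dx=-1,dy=-1->C; (6,8):dx=-3,dy=+13->D
  (6,9):dx=-5,dy=+10->D; (7,8):dx=-2,dy=+14->D; (7,9):dx=-4,dy=+11->D; (8,9):dx=-2,dy=-3->C
Step 2: C = 14, D = 22, total pairs = 36.
Step 3: tau = (C - D)/(n(n-1)/2) = (14 - 22)/36 = -0.222222.
Step 4: Exact two-sided p-value (enumerate n! = 362880 permutations of y under H0): p = 0.476709.
Step 5: alpha = 0.1. fail to reject H0.

tau_b = -0.2222 (C=14, D=22), p = 0.476709, fail to reject H0.


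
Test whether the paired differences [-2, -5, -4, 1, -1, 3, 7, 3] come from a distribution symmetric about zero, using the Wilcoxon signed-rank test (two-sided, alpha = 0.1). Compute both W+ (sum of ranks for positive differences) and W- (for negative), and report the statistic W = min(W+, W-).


Step 1: Drop any zero differences (none here) and take |d_i|.
|d| = [2, 5, 4, 1, 1, 3, 7, 3]
Step 2: Midrank |d_i| (ties get averaged ranks).
ranks: |2|->3, |5|->7, |4|->6, |1|->1.5, |1|->1.5, |3|->4.5, |7|->8, |3|->4.5
Step 3: Attach original signs; sum ranks with positive sign and with negative sign.
W+ = 1.5 + 4.5 + 8 + 4.5 = 18.5
W- = 3 + 7 + 6 + 1.5 = 17.5
(Check: W+ + W- = 36 should equal n(n+1)/2 = 36.)
Step 4: Test statistic W = min(W+, W-) = 17.5.
Step 5: Ties in |d|, so use the tie-corrected normal approximation.
        E[W] = n(n+1)/4 = 8*9/4 = 18.
        Tie groups: |d|=1 (t=2), |d|=3 (t=2); sum(t^3 - t) = 12.
        Var[W] = n(n+1)(2n+1)/24 - sum(t^3-t)/48 = 1224/24 - 12/48 = 50.75.
        z = (W - E[W]) / sqrt(Var[W]) = (17.5 - 18) / 7.1239 = -0.0702.
        Two-sided p = 2*Phi(z) = 0.944045.
Step 6: alpha = 0.1. fail to reject H0.

W+ = 18.5, W- = 17.5, W = min = 17.5, p = 0.944045, fail to reject H0.


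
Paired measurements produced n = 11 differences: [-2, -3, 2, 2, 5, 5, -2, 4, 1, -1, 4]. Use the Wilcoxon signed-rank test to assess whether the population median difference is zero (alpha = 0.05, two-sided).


Step 1: Drop any zero differences (none here) and take |d_i|.
|d| = [2, 3, 2, 2, 5, 5, 2, 4, 1, 1, 4]
Step 2: Midrank |d_i| (ties get averaged ranks).
ranks: |2|->4.5, |3|->7, |2|->4.5, |2|->4.5, |5|->10.5, |5|->10.5, |2|->4.5, |4|->8.5, |1|->1.5, |1|->1.5, |4|->8.5
Step 3: Attach original signs; sum ranks with positive sign and with negative sign.
W+ = 4.5 + 4.5 + 10.5 + 10.5 + 8.5 + 1.5 + 8.5 = 48.5
W- = 4.5 + 7 + 4.5 + 1.5 = 17.5
(Check: W+ + W- = 66 should equal n(n+1)/2 = 66.)
Step 4: Test statistic W = min(W+, W-) = 17.5.
Step 5: Ties in |d|, so use the tie-corrected normal approximation.
        E[W] = n(n+1)/4 = 11*12/4 = 33.
        Tie groups: |d|=1 (t=2), |d|=2 (t=4), |d|=4 (t=2), |d|=5 (t=2); sum(t^3 - t) = 78.
        Var[W] = n(n+1)(2n+1)/24 - sum(t^3-t)/48 = 3036/24 - 78/48 = 124.875.
        z = (W - E[W]) / sqrt(Var[W]) = (17.5 - 33) / 11.1747 = -1.3871.
        Two-sided p = 2*Phi(z) = 0.165425.
Step 6: alpha = 0.05. fail to reject H0.

W+ = 48.5, W- = 17.5, W = min = 17.5, p = 0.165425, fail to reject H0.


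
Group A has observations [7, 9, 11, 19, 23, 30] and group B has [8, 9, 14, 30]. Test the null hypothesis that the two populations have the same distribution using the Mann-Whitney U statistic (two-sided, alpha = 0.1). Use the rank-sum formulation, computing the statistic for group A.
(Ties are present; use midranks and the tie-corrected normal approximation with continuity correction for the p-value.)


Step 1: Combine and sort all 10 observations; assign midranks.
sorted (value, group): (7,X), (8,Y), (9,X), (9,Y), (11,X), (14,Y), (19,X), (23,X), (30,X), (30,Y)
ranks: 7->1, 8->2, 9->3.5, 9->3.5, 11->5, 14->6, 19->7, 23->8, 30->9.5, 30->9.5
Step 2: Rank sum for X: R1 = 1 + 3.5 + 5 + 7 + 8 + 9.5 = 34.
Step 3: U_X = R1 - n1(n1+1)/2 = 34 - 6*7/2 = 34 - 21 = 13.
       U_Y = n1*n2 - U_X = 24 - 13 = 11.
Step 4: Ties are present, so use the tie-corrected normal approximation (with continuity correction) for the p-value.
Step 5: p-value = 0.914589; compare to alpha = 0.1. fail to reject H0.

U_X = 13, p = 0.914589, fail to reject H0 at alpha = 0.1.


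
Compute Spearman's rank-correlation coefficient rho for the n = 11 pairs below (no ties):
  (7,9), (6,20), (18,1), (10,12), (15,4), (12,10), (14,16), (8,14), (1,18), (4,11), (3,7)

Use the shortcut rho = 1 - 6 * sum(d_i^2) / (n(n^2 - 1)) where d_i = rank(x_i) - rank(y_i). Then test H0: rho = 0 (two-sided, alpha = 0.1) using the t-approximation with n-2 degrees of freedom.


Step 1: Rank x and y separately (midranks; no ties here).
rank(x): 7->5, 6->4, 18->11, 10->7, 15->10, 12->8, 14->9, 8->6, 1->1, 4->3, 3->2
rank(y): 9->4, 20->11, 1->1, 12->7, 4->2, 10->5, 16->9, 14->8, 18->10, 11->6, 7->3
Step 2: d_i = R_x(i) - R_y(i); compute d_i^2.
  (5-4)^2=1, (4-11)^2=49, (11-1)^2=100, (7-7)^2=0, (10-2)^2=64, (8-5)^2=9, (9-9)^2=0, (6-8)^2=4, (1-10)^2=81, (3-6)^2=9, (2-3)^2=1
sum(d^2) = 318.
Step 3: rho = 1 - 6*318 / (11*(11^2 - 1)) = 1 - 1908/1320 = -0.445455.
Step 4: Under H0, t = rho * sqrt((n-2)/(1-rho^2)) = -1.4926 ~ t(9).
Step 5: Two-sided p-value from the t-distribution with 9 df = 0.169733.
Step 6: alpha = 0.1. fail to reject H0.

rho = -0.4455, p = 0.169733, fail to reject H0 at alpha = 0.1.


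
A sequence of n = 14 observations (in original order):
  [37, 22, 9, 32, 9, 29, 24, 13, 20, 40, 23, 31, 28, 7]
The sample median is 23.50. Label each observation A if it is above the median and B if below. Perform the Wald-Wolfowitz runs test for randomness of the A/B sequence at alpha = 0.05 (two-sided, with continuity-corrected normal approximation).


Step 1: Compute median = 23.50; label A = above, B = below.
Labels in order: ABBABAABBABAAB  (n_A = 7, n_B = 7)
Step 2: Count runs R = 10.
Step 3: Under H0 (random ordering), E[R] = 2*n_A*n_B/(n_A+n_B) + 1 = 2*7*7/14 + 1 = 8.0000.
        Var[R] = 2*n_A*n_B*(2*n_A*n_B - n_A - n_B) / ((n_A+n_B)^2 * (n_A+n_B-1)) = 8232/2548 = 3.2308.
        SD[R] = 1.7974.
Step 4: Continuity-corrected z = (R - 0.5 - E[R]) / SD[R] = (10 - 0.5 - 8.0000) / 1.7974 = 0.8345.
Step 5: Two-sided p-value via normal approximation = 2*(1 - Phi(|z|)) = 0.403986.
Step 6: alpha = 0.05. fail to reject H0.

R = 10, z = 0.8345, p = 0.403986, fail to reject H0.


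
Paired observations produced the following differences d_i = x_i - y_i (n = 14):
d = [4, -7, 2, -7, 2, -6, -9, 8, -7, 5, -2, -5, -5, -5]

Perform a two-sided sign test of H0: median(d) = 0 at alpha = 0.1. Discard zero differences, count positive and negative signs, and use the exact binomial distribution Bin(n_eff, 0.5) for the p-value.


Step 1: Discard zero differences. Original n = 14; n_eff = number of nonzero differences = 14.
Nonzero differences (with sign): +4, -7, +2, -7, +2, -6, -9, +8, -7, +5, -2, -5, -5, -5
Step 2: Count signs: positive = 5, negative = 9.
Step 3: Under H0: P(positive) = 0.5, so the number of positives S ~ Bin(14, 0.5).
Step 4: Two-sided exact p-value = sum of Bin(14,0.5) probabilities at or below the observed probability = 0.423950.
Step 5: alpha = 0.1. fail to reject H0.

n_eff = 14, pos = 5, neg = 9, p = 0.423950, fail to reject H0.


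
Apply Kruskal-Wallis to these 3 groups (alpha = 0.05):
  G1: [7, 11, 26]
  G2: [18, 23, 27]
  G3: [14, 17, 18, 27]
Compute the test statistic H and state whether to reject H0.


Step 1: Combine all N = 10 observations and assign midranks.
sorted (value, group, rank): (7,G1,1), (11,G1,2), (14,G3,3), (17,G3,4), (18,G2,5.5), (18,G3,5.5), (23,G2,7), (26,G1,8), (27,G2,9.5), (27,G3,9.5)
Step 2: Sum ranks within each group.
R_1 = 11 (n_1 = 3)
R_2 = 22 (n_2 = 3)
R_3 = 22 (n_3 = 4)
Step 3: H = 12/(N(N+1)) * sum(R_i^2/n_i) - 3(N+1)
     = 12/(10*11) * (11^2/3 + 22^2/3 + 22^2/4) - 3*11
     = 0.109091 * 322.667 - 33
     = 2.200000.
Step 4: Ties present; correction factor C = 1 - 12/(10^3 - 10) = 0.987879. Corrected H = 2.200000 / 0.987879 = 2.226994.
Step 5: Under H0, H ~ chi^2(2); p-value = 0.328409.
Step 6: alpha = 0.05. fail to reject H0.

H = 2.2270, df = 2, p = 0.328409, fail to reject H0.


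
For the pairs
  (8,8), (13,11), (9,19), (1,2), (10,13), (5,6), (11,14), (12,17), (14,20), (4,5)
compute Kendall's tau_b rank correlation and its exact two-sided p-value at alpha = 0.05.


Step 1: Enumerate the 45 unordered pairs (i,j) with i<j and classify each by sign(x_j-x_i) * sign(y_j-y_i).
  (1,2):dx=+5,dy=+3->C; (1,3):dx=+1,dy=+11->C; (1,4):dx=-7,dy=-6->C; (1,5):dx=+2,dy=+5->C
  (1,6):dx=-3,dy=-2->C; (1,7):dx=+3,dy=+6->C; (1,8):dx=+4,dy=+9->C; (1,9):dx=+6,dy=+12->C
  (1,10):dx=-4,dy=-3->C; (2,3):dx=-4,dy=+8->D; (2,4):dx=-12,dy=-9->C; (2,5):dx=-3,dy=+2->D
  (2,6):dx=-8,dy=-5->C; (2,7):dx=-2,dy=+3->D; (2,8):dx=-1,dy=+6->D; (2,9):dx=+1,dy=+9->C
  (2,10):dx=-9,dy=-6->C; (3,4):dx=-8,dy=-17->C; (3,5):dx=+1,dy=-6->D; (3,6):dx=-4,dy=-13->C
  (3,7):dx=+2,dy=-5->D; (3,8):dx=+3,dy=-2->D; (3,9):dx=+5,dy=+1->C; (3,10):dx=-5,dy=-14->C
  (4,5):dx=+9,dy=+11->C; (4,6):dx=+4,dy=+4->C; (4,7):dx=+10,dy=+12->C; (4,8):dx=+11,dy=+15->C
  (4,9):dx=+13,dy=+18->C; (4,10):dx=+3,dy=+3->C; (5,6):dx=-5,dy=-7->C; (5,7):dx=+1,dy=+1->C
  (5,8):dx=+2,dy=+4->C; (5,9):dx=+4,dy=+7->C; (5,10):dx=-6,dy=-8->C; (6,7):dx=+6,dy=+8->C
  (6,8):dx=+7,dy=+11->C; (6,9):dx=+9,dy=+14->C; (6,10):dx=-1,dy=-1->C; (7,8):dx=+1,dy=+3->C
  (7,9):dx=+3,dy=+6->C; (7,10):dx=-7,dy=-9->C; (8,9):dx=+2,dy=+3->C; (8,10):dx=-8,dy=-12->C
  (9,10):dx=-10,dy=-15->C
Step 2: C = 38, D = 7, total pairs = 45.
Step 3: tau = (C - D)/(n(n-1)/2) = (38 - 7)/45 = 0.688889.
Step 4: Exact two-sided p-value (enumerate n! = 3628800 permutations of y under H0): p = 0.004687.
Step 5: alpha = 0.05. reject H0.

tau_b = 0.6889 (C=38, D=7), p = 0.004687, reject H0.


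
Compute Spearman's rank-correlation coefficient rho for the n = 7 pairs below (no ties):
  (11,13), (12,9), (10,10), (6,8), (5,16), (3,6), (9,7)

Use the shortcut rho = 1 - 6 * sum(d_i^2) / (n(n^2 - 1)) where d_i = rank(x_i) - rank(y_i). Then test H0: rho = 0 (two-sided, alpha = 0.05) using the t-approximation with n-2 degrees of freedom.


Step 1: Rank x and y separately (midranks; no ties here).
rank(x): 11->6, 12->7, 10->5, 6->3, 5->2, 3->1, 9->4
rank(y): 13->6, 9->4, 10->5, 8->3, 16->7, 6->1, 7->2
Step 2: d_i = R_x(i) - R_y(i); compute d_i^2.
  (6-6)^2=0, (7-4)^2=9, (5-5)^2=0, (3-3)^2=0, (2-7)^2=25, (1-1)^2=0, (4-2)^2=4
sum(d^2) = 38.
Step 3: rho = 1 - 6*38 / (7*(7^2 - 1)) = 1 - 228/336 = 0.321429.
Step 4: Under H0, t = rho * sqrt((n-2)/(1-rho^2)) = 0.7590 ~ t(5).
Step 5: Two-sided p-value from the t-distribution with 5 df = 0.482072.
Step 6: alpha = 0.05. fail to reject H0.

rho = 0.3214, p = 0.482072, fail to reject H0 at alpha = 0.05.


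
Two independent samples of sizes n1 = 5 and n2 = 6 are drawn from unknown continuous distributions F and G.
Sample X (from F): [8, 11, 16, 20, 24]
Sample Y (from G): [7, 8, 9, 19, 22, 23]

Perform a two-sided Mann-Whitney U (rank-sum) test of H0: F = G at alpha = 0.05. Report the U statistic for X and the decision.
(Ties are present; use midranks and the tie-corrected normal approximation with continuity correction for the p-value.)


Step 1: Combine and sort all 11 observations; assign midranks.
sorted (value, group): (7,Y), (8,X), (8,Y), (9,Y), (11,X), (16,X), (19,Y), (20,X), (22,Y), (23,Y), (24,X)
ranks: 7->1, 8->2.5, 8->2.5, 9->4, 11->5, 16->6, 19->7, 20->8, 22->9, 23->10, 24->11
Step 2: Rank sum for X: R1 = 2.5 + 5 + 6 + 8 + 11 = 32.5.
Step 3: U_X = R1 - n1(n1+1)/2 = 32.5 - 5*6/2 = 32.5 - 15 = 17.5.
       U_Y = n1*n2 - U_X = 30 - 17.5 = 12.5.
Step 4: Ties are present, so use the tie-corrected normal approximation (with continuity correction) for the p-value.
Step 5: p-value = 0.714379; compare to alpha = 0.05. fail to reject H0.

U_X = 17.5, p = 0.714379, fail to reject H0 at alpha = 0.05.


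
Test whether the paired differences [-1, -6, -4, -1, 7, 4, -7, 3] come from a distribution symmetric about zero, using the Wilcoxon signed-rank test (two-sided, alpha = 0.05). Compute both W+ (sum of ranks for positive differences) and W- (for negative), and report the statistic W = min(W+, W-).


Step 1: Drop any zero differences (none here) and take |d_i|.
|d| = [1, 6, 4, 1, 7, 4, 7, 3]
Step 2: Midrank |d_i| (ties get averaged ranks).
ranks: |1|->1.5, |6|->6, |4|->4.5, |1|->1.5, |7|->7.5, |4|->4.5, |7|->7.5, |3|->3
Step 3: Attach original signs; sum ranks with positive sign and with negative sign.
W+ = 7.5 + 4.5 + 3 = 15
W- = 1.5 + 6 + 4.5 + 1.5 + 7.5 = 21
(Check: W+ + W- = 36 should equal n(n+1)/2 = 36.)
Step 4: Test statistic W = min(W+, W-) = 15.
Step 5: Ties in |d|, so use the tie-corrected normal approximation.
        E[W] = n(n+1)/4 = 8*9/4 = 18.
        Tie groups: |d|=1 (t=2), |d|=4 (t=2), |d|=7 (t=2); sum(t^3 - t) = 18.
        Var[W] = n(n+1)(2n+1)/24 - sum(t^3-t)/48 = 1224/24 - 18/48 = 50.625.
        z = (W - E[W]) / sqrt(Var[W]) = (15 - 18) / 7.1151 = -0.4216.
        Two-sided p = 2*Phi(z) = 0.673290.
Step 6: alpha = 0.05. fail to reject H0.

W+ = 15, W- = 21, W = min = 15, p = 0.673290, fail to reject H0.


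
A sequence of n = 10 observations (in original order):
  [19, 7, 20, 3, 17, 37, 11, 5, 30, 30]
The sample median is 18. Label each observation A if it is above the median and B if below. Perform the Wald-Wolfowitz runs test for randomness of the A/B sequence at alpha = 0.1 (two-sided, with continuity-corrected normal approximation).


Step 1: Compute median = 18; label A = above, B = below.
Labels in order: ABABBABBAA  (n_A = 5, n_B = 5)
Step 2: Count runs R = 7.
Step 3: Under H0 (random ordering), E[R] = 2*n_A*n_B/(n_A+n_B) + 1 = 2*5*5/10 + 1 = 6.0000.
        Var[R] = 2*n_A*n_B*(2*n_A*n_B - n_A - n_B) / ((n_A+n_B)^2 * (n_A+n_B-1)) = 2000/900 = 2.2222.
        SD[R] = 1.4907.
Step 4: Continuity-corrected z = (R - 0.5 - E[R]) / SD[R] = (7 - 0.5 - 6.0000) / 1.4907 = 0.3354.
Step 5: Two-sided p-value via normal approximation = 2*(1 - Phi(|z|)) = 0.737316.
Step 6: alpha = 0.1. fail to reject H0.

R = 7, z = 0.3354, p = 0.737316, fail to reject H0.


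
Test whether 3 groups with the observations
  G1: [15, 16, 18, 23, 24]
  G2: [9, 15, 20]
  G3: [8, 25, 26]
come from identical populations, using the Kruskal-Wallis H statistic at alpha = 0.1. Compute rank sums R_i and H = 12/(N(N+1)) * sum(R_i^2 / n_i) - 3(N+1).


Step 1: Combine all N = 11 observations and assign midranks.
sorted (value, group, rank): (8,G3,1), (9,G2,2), (15,G1,3.5), (15,G2,3.5), (16,G1,5), (18,G1,6), (20,G2,7), (23,G1,8), (24,G1,9), (25,G3,10), (26,G3,11)
Step 2: Sum ranks within each group.
R_1 = 31.5 (n_1 = 5)
R_2 = 12.5 (n_2 = 3)
R_3 = 22 (n_3 = 3)
Step 3: H = 12/(N(N+1)) * sum(R_i^2/n_i) - 3(N+1)
     = 12/(11*12) * (31.5^2/5 + 12.5^2/3 + 22^2/3) - 3*12
     = 0.090909 * 411.867 - 36
     = 1.442424.
Step 4: Ties present; correction factor C = 1 - 6/(11^3 - 11) = 0.995455. Corrected H = 1.442424 / 0.995455 = 1.449011.
Step 5: Under H0, H ~ chi^2(2); p-value = 0.484564.
Step 6: alpha = 0.1. fail to reject H0.

H = 1.4490, df = 2, p = 0.484564, fail to reject H0.


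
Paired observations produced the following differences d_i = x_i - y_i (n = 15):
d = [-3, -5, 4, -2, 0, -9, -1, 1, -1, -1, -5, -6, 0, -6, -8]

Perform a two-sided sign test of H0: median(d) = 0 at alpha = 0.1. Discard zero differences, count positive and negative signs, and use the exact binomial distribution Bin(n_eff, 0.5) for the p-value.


Step 1: Discard zero differences. Original n = 15; n_eff = number of nonzero differences = 13.
Nonzero differences (with sign): -3, -5, +4, -2, -9, -1, +1, -1, -1, -5, -6, -6, -8
Step 2: Count signs: positive = 2, negative = 11.
Step 3: Under H0: P(positive) = 0.5, so the number of positives S ~ Bin(13, 0.5).
Step 4: Two-sided exact p-value = sum of Bin(13,0.5) probabilities at or below the observed probability = 0.022461.
Step 5: alpha = 0.1. reject H0.

n_eff = 13, pos = 2, neg = 11, p = 0.022461, reject H0.


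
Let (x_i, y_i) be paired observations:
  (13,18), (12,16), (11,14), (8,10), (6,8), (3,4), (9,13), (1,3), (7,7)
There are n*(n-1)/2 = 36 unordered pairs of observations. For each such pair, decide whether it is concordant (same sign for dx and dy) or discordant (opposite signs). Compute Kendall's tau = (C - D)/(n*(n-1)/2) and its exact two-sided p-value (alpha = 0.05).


Step 1: Enumerate the 36 unordered pairs (i,j) with i<j and classify each by sign(x_j-x_i) * sign(y_j-y_i).
  (1,2):dx=-1,dy=-2->C; (1,3):dx=-2,dy=-4->C; (1,4):dx=-5,dy=-8->C; (1,5):dx=-7,dy=-10->C
  (1,6):dx=-10,dy=-14->C; (1,7):dx=-4,dy=-5->C; (1,8):dx=-12,dy=-15->C; (1,9):dx=-6,dy=-11->C
  (2,3):dx=-1,dy=-2->C; (2,4):dx=-4,dy=-6->C; (2,5):dx=-6,dy=-8->C; (2,6):dx=-9,dy=-12->C
  (2,7):dx=-3,dy=-3->C; (2,8):dx=-11,dy=-13->C; (2,9):dx=-5,dy=-9->C; (3,4):dx=-3,dy=-4->C
  (3,5):dx=-5,dy=-6->C; (3,6):dx=-8,dy=-10->C; (3,7):dx=-2,dy=-1->C; (3,8):dx=-10,dy=-11->C
  (3,9):dx=-4,dy=-7->C; (4,5):dx=-2,dy=-2->C; (4,6):dx=-5,dy=-6->C; (4,7):dx=+1,dy=+3->C
  (4,8):dx=-7,dy=-7->C; (4,9):dx=-1,dy=-3->C; (5,6):dx=-3,dy=-4->C; (5,7):dx=+3,dy=+5->C
  (5,8):dx=-5,dy=-5->C; (5,9):dx=+1,dy=-1->D; (6,7):dx=+6,dy=+9->C; (6,8):dx=-2,dy=-1->C
  (6,9):dx=+4,dy=+3->C; (7,8):dx=-8,dy=-10->C; (7,9):dx=-2,dy=-6->C; (8,9):dx=+6,dy=+4->C
Step 2: C = 35, D = 1, total pairs = 36.
Step 3: tau = (C - D)/(n(n-1)/2) = (35 - 1)/36 = 0.944444.
Step 4: Exact two-sided p-value (enumerate n! = 362880 permutations of y under H0): p = 0.000050.
Step 5: alpha = 0.05. reject H0.

tau_b = 0.9444 (C=35, D=1), p = 0.000050, reject H0.


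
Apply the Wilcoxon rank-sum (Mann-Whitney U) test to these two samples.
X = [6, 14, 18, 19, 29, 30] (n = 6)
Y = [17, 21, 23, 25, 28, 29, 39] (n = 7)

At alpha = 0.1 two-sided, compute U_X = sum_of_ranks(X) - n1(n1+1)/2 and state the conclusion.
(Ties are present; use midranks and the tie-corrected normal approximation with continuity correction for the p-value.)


Step 1: Combine and sort all 13 observations; assign midranks.
sorted (value, group): (6,X), (14,X), (17,Y), (18,X), (19,X), (21,Y), (23,Y), (25,Y), (28,Y), (29,X), (29,Y), (30,X), (39,Y)
ranks: 6->1, 14->2, 17->3, 18->4, 19->5, 21->6, 23->7, 25->8, 28->9, 29->10.5, 29->10.5, 30->12, 39->13
Step 2: Rank sum for X: R1 = 1 + 2 + 4 + 5 + 10.5 + 12 = 34.5.
Step 3: U_X = R1 - n1(n1+1)/2 = 34.5 - 6*7/2 = 34.5 - 21 = 13.5.
       U_Y = n1*n2 - U_X = 42 - 13.5 = 28.5.
Step 4: Ties are present, so use the tie-corrected normal approximation (with continuity correction) for the p-value.
Step 5: p-value = 0.316645; compare to alpha = 0.1. fail to reject H0.

U_X = 13.5, p = 0.316645, fail to reject H0 at alpha = 0.1.


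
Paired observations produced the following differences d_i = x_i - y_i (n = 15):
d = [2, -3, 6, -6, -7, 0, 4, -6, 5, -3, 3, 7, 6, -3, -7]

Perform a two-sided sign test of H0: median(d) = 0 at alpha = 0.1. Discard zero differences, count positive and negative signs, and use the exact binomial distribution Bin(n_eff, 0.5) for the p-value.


Step 1: Discard zero differences. Original n = 15; n_eff = number of nonzero differences = 14.
Nonzero differences (with sign): +2, -3, +6, -6, -7, +4, -6, +5, -3, +3, +7, +6, -3, -7
Step 2: Count signs: positive = 7, negative = 7.
Step 3: Under H0: P(positive) = 0.5, so the number of positives S ~ Bin(14, 0.5).
Step 4: Two-sided exact p-value = sum of Bin(14,0.5) probabilities at or below the observed probability = 1.000000.
Step 5: alpha = 0.1. fail to reject H0.

n_eff = 14, pos = 7, neg = 7, p = 1.000000, fail to reject H0.


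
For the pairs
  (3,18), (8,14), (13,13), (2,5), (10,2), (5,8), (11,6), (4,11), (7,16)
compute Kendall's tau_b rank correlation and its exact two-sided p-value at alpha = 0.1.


Step 1: Enumerate the 36 unordered pairs (i,j) with i<j and classify each by sign(x_j-x_i) * sign(y_j-y_i).
  (1,2):dx=+5,dy=-4->D; (1,3):dx=+10,dy=-5->D; (1,4):dx=-1,dy=-13->C; (1,5):dx=+7,dy=-16->D
  (1,6):dx=+2,dy=-10->D; (1,7):dx=+8,dy=-12->D; (1,8):dx=+1,dy=-7->D; (1,9):dx=+4,dy=-2->D
  (2,3):dx=+5,dy=-1->D; (2,4):dx=-6,dy=-9->C; (2,5):dx=+2,dy=-12->D; (2,6):dx=-3,dy=-6->C
  (2,7):dx=+3,dy=-8->D; (2,8):dx=-4,dy=-3->C; (2,9):dx=-1,dy=+2->D; (3,4):dx=-11,dy=-8->C
  (3,5):dx=-3,dy=-11->C; (3,6):dx=-8,dy=-5->C; (3,7):dx=-2,dy=-7->C; (3,8):dx=-9,dy=-2->C
  (3,9):dx=-6,dy=+3->D; (4,5):dx=+8,dy=-3->D; (4,6):dx=+3,dy=+3->C; (4,7):dx=+9,dy=+1->C
  (4,8):dx=+2,dy=+6->C; (4,9):dx=+5,dy=+11->C; (5,6):dx=-5,dy=+6->D; (5,7):dx=+1,dy=+4->C
  (5,8):dx=-6,dy=+9->D; (5,9):dx=-3,dy=+14->D; (6,7):dx=+6,dy=-2->D; (6,8):dx=-1,dy=+3->D
  (6,9):dx=+2,dy=+8->C; (7,8):dx=-7,dy=+5->D; (7,9):dx=-4,dy=+10->D; (8,9):dx=+3,dy=+5->C
Step 2: C = 16, D = 20, total pairs = 36.
Step 3: tau = (C - D)/(n(n-1)/2) = (16 - 20)/36 = -0.111111.
Step 4: Exact two-sided p-value (enumerate n! = 362880 permutations of y under H0): p = 0.761414.
Step 5: alpha = 0.1. fail to reject H0.

tau_b = -0.1111 (C=16, D=20), p = 0.761414, fail to reject H0.


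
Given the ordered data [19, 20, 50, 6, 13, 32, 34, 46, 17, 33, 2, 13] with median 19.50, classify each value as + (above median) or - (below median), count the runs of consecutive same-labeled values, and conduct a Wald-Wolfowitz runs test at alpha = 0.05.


Step 1: Compute median = 19.50; label A = above, B = below.
Labels in order: BAABBAAABABB  (n_A = 6, n_B = 6)
Step 2: Count runs R = 7.
Step 3: Under H0 (random ordering), E[R] = 2*n_A*n_B/(n_A+n_B) + 1 = 2*6*6/12 + 1 = 7.0000.
        Var[R] = 2*n_A*n_B*(2*n_A*n_B - n_A - n_B) / ((n_A+n_B)^2 * (n_A+n_B-1)) = 4320/1584 = 2.7273.
        SD[R] = 1.6514.
Step 4: R = E[R], so z = 0 with no continuity correction.
Step 5: Two-sided p-value via normal approximation = 2*(1 - Phi(|z|)) = 1.000000.
Step 6: alpha = 0.05. fail to reject H0.

R = 7, z = 0.0000, p = 1.000000, fail to reject H0.


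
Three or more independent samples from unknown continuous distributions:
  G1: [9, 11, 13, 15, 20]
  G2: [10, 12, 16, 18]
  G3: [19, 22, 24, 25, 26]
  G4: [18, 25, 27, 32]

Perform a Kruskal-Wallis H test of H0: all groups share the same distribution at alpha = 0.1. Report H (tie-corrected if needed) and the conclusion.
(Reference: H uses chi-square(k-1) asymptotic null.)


Step 1: Combine all N = 18 observations and assign midranks.
sorted (value, group, rank): (9,G1,1), (10,G2,2), (11,G1,3), (12,G2,4), (13,G1,5), (15,G1,6), (16,G2,7), (18,G2,8.5), (18,G4,8.5), (19,G3,10), (20,G1,11), (22,G3,12), (24,G3,13), (25,G3,14.5), (25,G4,14.5), (26,G3,16), (27,G4,17), (32,G4,18)
Step 2: Sum ranks within each group.
R_1 = 26 (n_1 = 5)
R_2 = 21.5 (n_2 = 4)
R_3 = 65.5 (n_3 = 5)
R_4 = 58 (n_4 = 4)
Step 3: H = 12/(N(N+1)) * sum(R_i^2/n_i) - 3(N+1)
     = 12/(18*19) * (26^2/5 + 21.5^2/4 + 65.5^2/5 + 58^2/4) - 3*19
     = 0.035088 * 1949.81 - 57
     = 11.414474.
Step 4: Ties present; correction factor C = 1 - 12/(18^3 - 18) = 0.997936. Corrected H = 11.414474 / 0.997936 = 11.438082.
Step 5: Under H0, H ~ chi^2(3); p-value = 0.009578.
Step 6: alpha = 0.1. reject H0.

H = 11.4381, df = 3, p = 0.009578, reject H0.


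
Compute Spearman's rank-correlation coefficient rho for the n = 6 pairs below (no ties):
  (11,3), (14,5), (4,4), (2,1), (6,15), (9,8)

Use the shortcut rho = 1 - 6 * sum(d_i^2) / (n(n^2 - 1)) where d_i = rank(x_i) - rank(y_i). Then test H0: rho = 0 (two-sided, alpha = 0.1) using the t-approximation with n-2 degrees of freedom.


Step 1: Rank x and y separately (midranks; no ties here).
rank(x): 11->5, 14->6, 4->2, 2->1, 6->3, 9->4
rank(y): 3->2, 5->4, 4->3, 1->1, 15->6, 8->5
Step 2: d_i = R_x(i) - R_y(i); compute d_i^2.
  (5-2)^2=9, (6-4)^2=4, (2-3)^2=1, (1-1)^2=0, (3-6)^2=9, (4-5)^2=1
sum(d^2) = 24.
Step 3: rho = 1 - 6*24 / (6*(6^2 - 1)) = 1 - 144/210 = 0.314286.
Step 4: Under H0, t = rho * sqrt((n-2)/(1-rho^2)) = 0.6621 ~ t(4).
Step 5: Two-sided p-value from the t-distribution with 4 df = 0.544093.
Step 6: alpha = 0.1. fail to reject H0.

rho = 0.3143, p = 0.544093, fail to reject H0 at alpha = 0.1.


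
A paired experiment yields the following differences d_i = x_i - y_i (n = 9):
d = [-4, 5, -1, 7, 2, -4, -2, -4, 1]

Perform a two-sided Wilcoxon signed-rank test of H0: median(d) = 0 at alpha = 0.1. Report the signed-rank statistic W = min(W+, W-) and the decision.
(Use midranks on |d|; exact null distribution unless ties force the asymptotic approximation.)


Step 1: Drop any zero differences (none here) and take |d_i|.
|d| = [4, 5, 1, 7, 2, 4, 2, 4, 1]
Step 2: Midrank |d_i| (ties get averaged ranks).
ranks: |4|->6, |5|->8, |1|->1.5, |7|->9, |2|->3.5, |4|->6, |2|->3.5, |4|->6, |1|->1.5
Step 3: Attach original signs; sum ranks with positive sign and with negative sign.
W+ = 8 + 9 + 3.5 + 1.5 = 22
W- = 6 + 1.5 + 6 + 3.5 + 6 = 23
(Check: W+ + W- = 45 should equal n(n+1)/2 = 45.)
Step 4: Test statistic W = min(W+, W-) = 22.
Step 5: Ties in |d|, so use the tie-corrected normal approximation.
        E[W] = n(n+1)/4 = 9*10/4 = 22.5.
        Tie groups: |d|=1 (t=2), |d|=2 (t=2), |d|=4 (t=3); sum(t^3 - t) = 36.
        Var[W] = n(n+1)(2n+1)/24 - sum(t^3-t)/48 = 1710/24 - 36/48 = 70.5.
        z = (W - E[W]) / sqrt(Var[W]) = (22 - 22.5) / 8.3964 = -0.0595.
        Two-sided p = 2*Phi(z) = 0.952515.
Step 6: alpha = 0.1. fail to reject H0.

W+ = 22, W- = 23, W = min = 22, p = 0.952515, fail to reject H0.
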